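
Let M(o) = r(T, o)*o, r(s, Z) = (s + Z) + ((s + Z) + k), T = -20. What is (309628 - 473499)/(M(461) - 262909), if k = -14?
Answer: -163871/137239 ≈ -1.1941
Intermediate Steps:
r(s, Z) = -14 + 2*Z + 2*s (r(s, Z) = (s + Z) + ((s + Z) - 14) = (Z + s) + ((Z + s) - 14) = (Z + s) + (-14 + Z + s) = -14 + 2*Z + 2*s)
M(o) = o*(-54 + 2*o) (M(o) = (-14 + 2*o + 2*(-20))*o = (-14 + 2*o - 40)*o = (-54 + 2*o)*o = o*(-54 + 2*o))
(309628 - 473499)/(M(461) - 262909) = (309628 - 473499)/(2*461*(-27 + 461) - 262909) = -163871/(2*461*434 - 262909) = -163871/(400148 - 262909) = -163871/137239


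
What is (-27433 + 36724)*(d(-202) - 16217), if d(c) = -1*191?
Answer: -152446728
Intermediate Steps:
d(c) = -191
(-27433 + 36724)*(d(-202) - 16217) = (-27433 + 36724)*(-191 - 16217) = 9291*(-16408) = -152446728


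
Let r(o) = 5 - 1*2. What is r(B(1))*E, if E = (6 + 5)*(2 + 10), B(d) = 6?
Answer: 396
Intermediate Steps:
r(o) = 3 (r(o) = 5 - 2 = 3)
E = 132 (E = 11*12 = 132)
r(B(1))*E = 3*132 = 396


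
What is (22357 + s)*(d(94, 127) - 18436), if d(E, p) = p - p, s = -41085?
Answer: 345269408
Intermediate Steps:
d(E, p) = 0
(22357 + s)*(d(94, 127) - 18436) = (22357 - 41085)*(0 - 18436) = -18728*(-18436) = 345269408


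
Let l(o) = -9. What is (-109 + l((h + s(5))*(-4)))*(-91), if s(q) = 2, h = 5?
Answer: 10738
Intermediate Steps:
(-109 + l((h + s(5))*(-4)))*(-91) = (-109 - 9)*(-91) = -118*(-91) = 10738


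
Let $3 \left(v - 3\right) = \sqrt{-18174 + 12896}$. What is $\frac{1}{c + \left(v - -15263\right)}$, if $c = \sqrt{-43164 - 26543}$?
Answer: $\frac{3}{45798 + i \sqrt{5278} + 3 i \sqrt{69707}} \approx 6.5482 \cdot 10^{-5} - 1.2364 \cdot 10^{-6} i$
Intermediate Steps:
$v = 3 + \frac{i \sqrt{5278}}{3}$ ($v = 3 + \frac{\sqrt{-18174 + 12896}}{3} = 3 + \frac{\sqrt{-5278}}{3} = 3 + \frac{i \sqrt{5278}}{3} \approx 3.0 + 24.217 i$)
$c = i \sqrt{69707}$ ($c = \sqrt{-69707} = i \sqrt{69707} \approx 264.02 i$)
$\frac{1}{c + \left(v - -15263\right)} = \frac{1}{i \sqrt{69707} + \left(\left(3 + \frac{i \sqrt{5278}}{3}\right) - -15263\right)} = \frac{1}{i \sqrt{69707} + \left(\left(3 + \frac{i \sqrt{5278}}{3}\right) + 15263\right)} = \frac{1}{i \sqrt{69707} + \left(15266 + \frac{i \sqrt{5278}}{3}\right)} = \frac{1}{15266 + i \sqrt{69707} + \frac{i \sqrt{5278}}{3}}$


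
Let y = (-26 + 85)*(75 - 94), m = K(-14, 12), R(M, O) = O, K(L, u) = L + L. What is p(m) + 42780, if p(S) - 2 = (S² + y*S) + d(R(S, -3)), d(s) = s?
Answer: 74951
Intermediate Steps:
K(L, u) = 2*L
m = -28 (m = 2*(-14) = -28)
y = -1121 (y = 59*(-19) = -1121)
p(S) = -1 + S² - 1121*S (p(S) = 2 + ((S² - 1121*S) - 3) = 2 + (-3 + S² - 1121*S) = -1 + S² - 1121*S)
p(m) + 42780 = (-1 + (-28)² - 1121*(-28)) + 42780 = (-1 + 784 + 31388) + 42780 = 32171 + 42780 = 74951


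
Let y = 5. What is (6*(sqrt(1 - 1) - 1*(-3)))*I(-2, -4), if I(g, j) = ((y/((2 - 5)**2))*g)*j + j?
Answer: 8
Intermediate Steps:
I(g, j) = j + 5*g*j/9 (I(g, j) = ((5/((2 - 5)**2))*g)*j + j = ((5/((-3)**2))*g)*j + j = ((5/9)*g)*j + j = ((5*(1/9))*g)*j + j = (5*g/9)*j + j = 5*g*j/9 + j = j + 5*g*j/9)
(6*(sqrt(1 - 1) - 1*(-3)))*I(-2, -4) = (6*(sqrt(1 - 1) - 1*(-3)))*((1/9)*(-4)*(9 + 5*(-2))) = (6*(sqrt(0) + 3))*((1/9)*(-4)*(9 - 10)) = (6*(0 + 3))*((1/9)*(-4)*(-1)) = (6*3)*(4/9) = 18*(4/9) = 8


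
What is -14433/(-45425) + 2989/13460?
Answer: 66008701/122284100 ≈ 0.53980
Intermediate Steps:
-14433/(-45425) + 2989/13460 = -14433*(-1/45425) + 2989*(1/13460) = 14433/45425 + 2989/13460 = 66008701/122284100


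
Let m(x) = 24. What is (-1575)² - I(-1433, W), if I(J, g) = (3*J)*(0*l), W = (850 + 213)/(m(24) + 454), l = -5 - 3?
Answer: 2480625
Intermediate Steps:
l = -8
W = 1063/478 (W = (850 + 213)/(24 + 454) = 1063/478 ≈ 2.2239)
I(J, g) = 0 (I(J, g) = (3*J)*(0*(-8)) = (3*J)*0 = 0)
(-1575)² - I(-1433, W) = (-1575)² - 1*0 = 2480625 + 0 = 2480625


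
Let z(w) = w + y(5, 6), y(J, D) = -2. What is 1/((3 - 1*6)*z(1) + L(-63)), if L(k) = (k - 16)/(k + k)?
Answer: 126/457 ≈ 0.27571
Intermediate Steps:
z(w) = -2 + w (z(w) = w - 2 = -2 + w)
L(k) = (-16 + k)/(2*k) (L(k) = (-16 + k)/((2*k)) = (-16 + k)*(1/(2*k)) = (-16 + k)/(2*k))
1/((3 - 1*6)*z(1) + L(-63)) = 1/((3 - 1*6)*(-2 + 1) + (½)*(-16 - 63)/(-63)) = 1/((3 - 6)*(-1) + (½)*(-1/63)*(-79)) = 1/(-3*(-1) + 79/126) = 1/(3 + 79/126) = 1/(457/126) = 126/457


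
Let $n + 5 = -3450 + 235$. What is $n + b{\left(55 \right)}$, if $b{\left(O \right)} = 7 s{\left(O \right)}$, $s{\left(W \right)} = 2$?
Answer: $-3206$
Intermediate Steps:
$b{\left(O \right)} = 14$ ($b{\left(O \right)} = 7 \cdot 2 = 14$)
$n = -3220$ ($n = -5 + \left(-3450 + 235\right) = -5 - 3215 = -3220$)
$n + b{\left(55 \right)} = -3220 + 14 = -3206$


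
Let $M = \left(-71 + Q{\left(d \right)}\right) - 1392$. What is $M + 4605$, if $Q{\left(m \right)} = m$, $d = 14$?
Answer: $3156$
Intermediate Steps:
$M = -1449$ ($M = \left(-71 + 14\right) - 1392 = -57 - 1392 = -1449$)
$M + 4605 = -1449 + 4605 = 3156$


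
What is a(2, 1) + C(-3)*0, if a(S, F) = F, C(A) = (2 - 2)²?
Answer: 1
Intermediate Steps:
C(A) = 0 (C(A) = 0² = 0)
a(2, 1) + C(-3)*0 = 1 + 0*0 = 1 + 0 = 1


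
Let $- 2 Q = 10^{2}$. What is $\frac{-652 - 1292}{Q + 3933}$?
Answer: $- \frac{1944}{3883} \approx -0.50064$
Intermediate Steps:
$Q = -50$ ($Q = - \frac{10^{2}}{2} = \left(- \frac{1}{2}\right) 100 = -50$)
$\frac{-652 - 1292}{Q + 3933} = \frac{-652 - 1292}{-50 + 3933} = - \frac{1944}{3883}$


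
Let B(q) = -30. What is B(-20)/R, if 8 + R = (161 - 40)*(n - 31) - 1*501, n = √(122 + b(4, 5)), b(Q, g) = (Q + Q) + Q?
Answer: 63900/8092853 + 1815*√134/8092853 ≈ 0.010492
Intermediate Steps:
b(Q, g) = 3*Q (b(Q, g) = 2*Q + Q = 3*Q)
n = √134 (n = √(122 + 3*4) = √(122 + 12) = √134 ≈ 11.576)
R = -4260 + 121*√134 (R = -8 + ((161 - 40)*(√134 - 31) - 1*501) = -8 + (121*(-31 + √134) - 501) = -8 + ((-3751 + 121*√134) - 501) = -8 + (-4252 + 121*√134) = -4260 + 121*√134 ≈ -2859.3)
B(-20)/R = -30/(-4260 + 121*√134)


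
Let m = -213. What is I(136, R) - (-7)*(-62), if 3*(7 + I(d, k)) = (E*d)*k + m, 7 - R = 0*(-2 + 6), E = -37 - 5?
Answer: -13840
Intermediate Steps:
E = -42
R = 7 (R = 7 - 0*(-2 + 6) = 7 - 0*4 = 7 - 1*0 = 7 + 0 = 7)
I(d, k) = -78 - 14*d*k (I(d, k) = -7 + ((-42*d)*k - 213)/3 = -7 + (-42*d*k - 213)/3 = -7 + (-213 - 42*d*k)/3 = -7 + (-71 - 14*d*k) = -78 - 14*d*k)
I(136, R) - (-7)*(-62) = (-78 - 14*136*7) - (-7)*(-62) = (-78 - 13328) - 1*434 = -13406 - 434 = -13840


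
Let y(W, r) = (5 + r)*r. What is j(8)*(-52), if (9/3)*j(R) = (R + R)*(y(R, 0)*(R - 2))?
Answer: 0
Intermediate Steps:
y(W, r) = r*(5 + r)
j(R) = 0 (j(R) = ((R + R)*((0*(5 + 0))*(R - 2)))/3 = ((2*R)*((0*5)*(-2 + R)))/3 = ((2*R)*(0*(-2 + R)))/3 = ((2*R)*0)/3 = (⅓)*0 = 0)
j(8)*(-52) = 0*(-52) = 0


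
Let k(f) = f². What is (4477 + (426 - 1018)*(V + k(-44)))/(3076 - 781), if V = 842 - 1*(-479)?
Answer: -1923667/2295 ≈ -838.20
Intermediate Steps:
V = 1321 (V = 842 + 479 = 1321)
(4477 + (426 - 1018)*(V + k(-44)))/(3076 - 781) = (4477 + (426 - 1018)*(1321 + (-44)²))/(3076 - 781) = (4477 - 592*(1321 + 1936))/2295 = (4477 - 592*3257)*(1/2295) = (4477 - 1928144)*(1/2295) = -1923667*1/2295 = -1923667/2295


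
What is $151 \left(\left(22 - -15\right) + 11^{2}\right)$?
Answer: $23858$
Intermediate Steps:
$151 \left(\left(22 - -15\right) + 11^{2}\right) = 151 \left(\left(22 + 15\right) + 121\right) = 151 \left(37 + 121\right) = 151 \cdot 158 = 23858$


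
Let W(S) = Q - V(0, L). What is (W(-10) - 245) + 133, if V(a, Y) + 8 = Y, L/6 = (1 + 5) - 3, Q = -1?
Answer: -123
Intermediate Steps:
L = 18 (L = 6*((1 + 5) - 3) = 6*(6 - 3) = 6*3 = 18)
V(a, Y) = -8 + Y
W(S) = -11 (W(S) = -1 - (-8 + 18) = -1 - 1*10 = -1 - 10 = -11)
(W(-10) - 245) + 133 = (-11 - 245) + 133 = -256 + 133 = -123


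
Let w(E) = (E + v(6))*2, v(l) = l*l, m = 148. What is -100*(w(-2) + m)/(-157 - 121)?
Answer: 10800/139 ≈ 77.698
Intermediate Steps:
v(l) = l²
w(E) = 72 + 2*E (w(E) = (E + 6²)*2 = (E + 36)*2 = (36 + E)*2 = 72 + 2*E)
-100*(w(-2) + m)/(-157 - 121) = -100*((72 + 2*(-2)) + 148)/(-157 - 121) = -100*((72 - 4) + 148)/(-278) = -100*(68 + 148)*(-1)/278 = -21600*(-1)/278 = -100*(-108/139) = 10800/139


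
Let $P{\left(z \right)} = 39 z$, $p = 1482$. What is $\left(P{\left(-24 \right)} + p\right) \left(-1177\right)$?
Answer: $-642642$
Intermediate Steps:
$\left(P{\left(-24 \right)} + p\right) \left(-1177\right) = \left(39 \left(-24\right) + 1482\right) \left(-1177\right) = \left(-936 + 1482\right) \left(-1177\right) = 546 \left(-1177\right) = -642642$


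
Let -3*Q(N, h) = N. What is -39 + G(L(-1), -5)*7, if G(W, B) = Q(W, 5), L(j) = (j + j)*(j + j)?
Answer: -145/3 ≈ -48.333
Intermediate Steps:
L(j) = 4*j² (L(j) = (2*j)*(2*j) = 4*j²)
Q(N, h) = -N/3
G(W, B) = -W/3
-39 + G(L(-1), -5)*7 = -39 - 4*(-1)²/3*7 = -39 - 4/3*7 = -39 - 28/3 = -145/3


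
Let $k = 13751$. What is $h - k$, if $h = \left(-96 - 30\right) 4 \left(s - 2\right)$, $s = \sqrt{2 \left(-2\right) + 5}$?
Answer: $-13247$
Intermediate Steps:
$s = 1$ ($s = \sqrt{-4 + 5} = \sqrt{1} = 1$)
$h = 504$ ($h = \left(-96 - 30\right) 4 \left(1 - 2\right) = - 126 \cdot 4 \left(-1\right) = \left(-126\right) \left(-4\right) = 504$)
$h - k = 504 - 13751 = -13247$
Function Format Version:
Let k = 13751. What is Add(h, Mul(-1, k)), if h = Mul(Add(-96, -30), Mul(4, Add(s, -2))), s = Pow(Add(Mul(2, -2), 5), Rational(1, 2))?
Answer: -13247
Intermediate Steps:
s = 1 (s = Pow(Add(-4, 5), Rational(1, 2)) = Pow(1, Rational(1, 2)) = 1)
h = 504 (h = Mul(Add(-96, -30), Mul(4, Add(1, -2))) = Mul(-126, Mul(4, -1)) = Mul(-126, -4) = 504)
Add(h, Mul(-1, k)) = Add(504, Mul(-1, 13751)) = Add(504, -13751) = -13247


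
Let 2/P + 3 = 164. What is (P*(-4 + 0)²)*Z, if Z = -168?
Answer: -768/23 ≈ -33.391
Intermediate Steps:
P = 2/161 (P = 2/(-3 + 164) = 2/161 ≈ 0.012422)
(P*(-4 + 0)²)*Z = (2*(-4 + 0)²/161)*(-168) = ((2/161)*(-4)²)*(-168) = ((2/161)*16)*(-168) = (32/161)*(-168) = -768/23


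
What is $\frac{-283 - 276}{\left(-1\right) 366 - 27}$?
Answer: $\frac{559}{393} \approx 1.4224$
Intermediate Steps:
$\frac{-283 - 276}{\left(-1\right) 366 - 27} = - \frac{559}{-366 - 27} = - \frac{559}{-393} = \left(-559\right) \left(- \frac{1}{393}\right) = \frac{559}{393}$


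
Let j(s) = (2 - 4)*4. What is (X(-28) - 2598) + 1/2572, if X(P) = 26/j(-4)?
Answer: -3345207/1286 ≈ -2601.3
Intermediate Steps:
j(s) = -8 (j(s) = -2*4 = -8)
X(P) = -13/4 (X(P) = 26/(-8) = 26*(-⅛) = -13/4)
(X(-28) - 2598) + 1/2572 = (-13/4 - 2598) + 1/2572 = -10405/4 + 1/2572 = -3345207/1286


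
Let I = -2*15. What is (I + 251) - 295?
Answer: -74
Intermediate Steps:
I = -30
(I + 251) - 295 = (-30 + 251) - 295 = 221 - 295 = -74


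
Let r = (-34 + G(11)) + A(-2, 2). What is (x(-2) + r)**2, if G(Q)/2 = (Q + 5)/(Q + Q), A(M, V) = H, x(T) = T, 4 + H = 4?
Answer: 144400/121 ≈ 1193.4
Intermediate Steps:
H = 0 (H = -4 + 4 = 0)
A(M, V) = 0
G(Q) = (5 + Q)/Q (G(Q) = 2*((Q + 5)/(Q + Q)) = 2*((5 + Q)/((2*Q))) = 2*((5 + Q)*(1/(2*Q))) = 2*((5 + Q)/(2*Q)) = (5 + Q)/Q)
r = -358/11 (r = (-34 + (5 + 11)/11) + 0 = (-34 + (1/11)*16) + 0 = (-34 + 16/11) + 0 = -358/11 + 0 = -358/11 ≈ -32.545)
(x(-2) + r)**2 = (-2 - 358/11)**2 = (-380/11)**2 = 144400/121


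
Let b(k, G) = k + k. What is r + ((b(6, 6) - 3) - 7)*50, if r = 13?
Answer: 113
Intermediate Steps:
b(k, G) = 2*k
r + ((b(6, 6) - 3) - 7)*50 = 13 + ((2*6 - 3) - 7)*50 = 13 + ((12 - 3) - 7)*50 = 13 + (9 - 7)*50 = 13 + 2*50 = 13 + 100 = 113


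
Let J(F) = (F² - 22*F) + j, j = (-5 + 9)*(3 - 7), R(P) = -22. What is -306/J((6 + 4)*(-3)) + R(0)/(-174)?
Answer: -4819/67164 ≈ -0.071750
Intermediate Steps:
j = -16 (j = 4*(-4) = -16)
J(F) = -16 + F² - 22*F (J(F) = (F² - 22*F) - 16 = -16 + F² - 22*F)
-306/J((6 + 4)*(-3)) + R(0)/(-174) = -306/(-16 + ((6 + 4)*(-3))² - 22*(6 + 4)*(-3)) - 22/(-174) = -306/(-16 + (10*(-3))² - 220*(-3)) - 22*(-1/174) = -306/(-16 + (-30)² - 22*(-30)) + 11/87 = -306/(-16 + 900 + 660) + 11/87 = -306/1544 + 11/87 = -306*1/1544 + 11/87 = -153/772 + 11/87 = -4819/67164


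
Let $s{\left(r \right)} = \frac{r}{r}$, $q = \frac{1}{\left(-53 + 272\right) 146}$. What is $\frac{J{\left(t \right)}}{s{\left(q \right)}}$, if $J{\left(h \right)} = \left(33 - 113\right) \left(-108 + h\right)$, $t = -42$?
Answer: $12000$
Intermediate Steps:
$J{\left(h \right)} = 8640 - 80 h$ ($J{\left(h \right)} = - 80 \left(-108 + h\right) = 8640 - 80 h$)
$q = \frac{1}{31974}$ ($q = \frac{1}{219} \cdot \frac{1}{146} = \frac{1}{31974} \approx 3.1275 \cdot 10^{-5}$)
$s{\left(r \right)} = 1$
$\frac{J{\left(t \right)}}{s{\left(q \right)}} = \frac{8640 - -3360}{1} = \left(8640 + 3360\right) 1 = 12000 \cdot 1 = 12000$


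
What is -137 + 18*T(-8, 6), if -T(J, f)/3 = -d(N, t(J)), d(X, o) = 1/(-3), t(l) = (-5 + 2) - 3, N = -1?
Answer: -155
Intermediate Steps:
t(l) = -6 (t(l) = -3 - 3 = -6)
d(X, o) = -⅓
T(J, f) = -1 (T(J, f) = -(-3)*(-1)/3 = -3*⅓ = -1)
-137 + 18*T(-8, 6) = -137 + 18*(-1) = -137 - 18 = -155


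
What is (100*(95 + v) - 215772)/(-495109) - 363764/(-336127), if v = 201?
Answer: 242680266120/166419502843 ≈ 1.4582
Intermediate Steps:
(100*(95 + v) - 215772)/(-495109) - 363764/(-336127) = (100*(95 + 201) - 215772)/(-495109) - 363764/(-336127) = (100*296 - 215772)*(-1/495109) - 363764*(-1/336127) = (29600 - 215772)*(-1/495109) + 363764/336127 = -186172*(-1/495109) + 363764/336127 = 186172/495109 + 363764/336127 = 242680266120/166419502843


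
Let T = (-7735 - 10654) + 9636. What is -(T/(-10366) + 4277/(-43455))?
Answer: -336026233/450454530 ≈ -0.74597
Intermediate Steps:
T = -8753 (T = -18389 + 9636 = -8753)
-(T/(-10366) + 4277/(-43455)) = -(-8753/(-10366) + 4277/(-43455)) = -(-8753*(-1/10366) + 4277*(-1/43455)) = -(8753/10366 - 4277/43455) = -1*336026233/450454530 = -336026233/450454530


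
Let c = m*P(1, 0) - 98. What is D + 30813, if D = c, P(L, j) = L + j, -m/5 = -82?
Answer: 31125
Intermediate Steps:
m = 410 (m = -5*(-82) = 410)
c = 312 (c = 410*(1 + 0) - 98 = 410*1 - 98 = 410 - 98 = 312)
D = 312
D + 30813 = 312 + 30813 = 31125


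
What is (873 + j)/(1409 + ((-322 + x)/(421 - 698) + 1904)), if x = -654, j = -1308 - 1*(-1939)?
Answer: 416608/918677 ≈ 0.45349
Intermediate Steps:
j = 631 (j = -1308 + 1939 = 631)
(873 + j)/(1409 + ((-322 + x)/(421 - 698) + 1904)) = (873 + 631)/(1409 + ((-322 - 654)/(421 - 698) + 1904)) = 1504/(1409 + (-976/(-277) + 1904)) = 1504/(1409 + (-976*(-1/277) + 1904)) = 1504/(1409 + (976/277 + 1904)) = 1504/(1409 + 528384/277) = 1504/(918677/277) = 1504*(277/918677) = 416608/918677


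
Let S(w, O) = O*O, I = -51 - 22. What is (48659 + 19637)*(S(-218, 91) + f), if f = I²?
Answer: 929508560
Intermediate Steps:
I = -73
S(w, O) = O²
f = 5329 (f = (-73)² = 5329)
(48659 + 19637)*(S(-218, 91) + f) = (48659 + 19637)*(91² + 5329) = 68296*(8281 + 5329) = 68296*13610 = 929508560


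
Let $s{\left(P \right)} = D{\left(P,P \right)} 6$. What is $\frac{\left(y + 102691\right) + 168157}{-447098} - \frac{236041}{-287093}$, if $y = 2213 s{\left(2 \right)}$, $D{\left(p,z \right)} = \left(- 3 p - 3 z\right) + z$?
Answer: $\frac{32947551347}{64179353057} \approx 0.51337$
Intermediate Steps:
$D{\left(p,z \right)} = - 3 p - 2 z$
$s{\left(P \right)} = - 30 P$ ($s{\left(P \right)} = \left(- 3 P - 2 P\right) 6 = - 5 P 6 = - 30 P$)
$y = -132780$ ($y = 2213 \left(\left(-30\right) 2\right) = 2213 \left(-60\right) = -132780$)
$\frac{\left(y + 102691\right) + 168157}{-447098} - \frac{236041}{-287093} = \frac{\left(-132780 + 102691\right) + 168157}{-447098} - \frac{236041}{-287093} = \left(-30089 + 168157\right) \left(- \frac{1}{447098}\right) - - \frac{236041}{287093} = 138068 \left(- \frac{1}{447098}\right) + \frac{236041}{287093} = - \frac{69034}{223549} + \frac{236041}{287093} = \frac{32947551347}{64179353057}$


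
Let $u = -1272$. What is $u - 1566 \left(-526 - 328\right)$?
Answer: $1336092$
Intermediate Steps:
$u - 1566 \left(-526 - 328\right) = -1272 - 1566 \left(-526 - 328\right) = -1272 - -1337364 = -1272 + 1337364 = 1336092$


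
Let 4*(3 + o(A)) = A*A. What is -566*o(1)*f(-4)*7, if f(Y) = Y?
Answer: -43582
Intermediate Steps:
o(A) = -3 + A²/4 (o(A) = -3 + (A*A)/4 = -3 + A²/4)
-566*o(1)*f(-4)*7 = -566*(-3 + (¼)*1²)*(-4)*7 = -566*(-3 + (¼)*1)*(-4)*7 = -566*(-3 + ¼)*(-4)*7 = -566*(-11/4*(-4))*7 = -6226*7 = -566*77 = -43582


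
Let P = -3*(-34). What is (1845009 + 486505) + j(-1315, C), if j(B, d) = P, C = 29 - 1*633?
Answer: 2331616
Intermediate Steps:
C = -604 (C = 29 - 633 = -604)
P = 102
j(B, d) = 102
(1845009 + 486505) + j(-1315, C) = (1845009 + 486505) + 102 = 2331514 + 102 = 2331616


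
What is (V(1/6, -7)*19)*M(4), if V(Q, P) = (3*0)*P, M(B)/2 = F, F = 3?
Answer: 0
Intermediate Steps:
M(B) = 6 (M(B) = 2*3 = 6)
V(Q, P) = 0 (V(Q, P) = 0*P = 0)
(V(1/6, -7)*19)*M(4) = (0*19)*6 = 0*6 = 0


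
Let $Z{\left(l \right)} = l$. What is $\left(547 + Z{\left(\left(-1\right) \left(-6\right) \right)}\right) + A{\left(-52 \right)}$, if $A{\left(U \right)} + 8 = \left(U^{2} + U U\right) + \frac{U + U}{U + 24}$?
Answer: $\frac{41697}{7} \approx 5956.7$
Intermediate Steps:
$A{\left(U \right)} = -8 + 2 U^{2} + \frac{2 U}{24 + U}$ ($A{\left(U \right)} = -8 + \left(\left(U^{2} + U U\right) + \frac{U + U}{U + 24}\right) = -8 + \left(\left(U^{2} + U^{2}\right) + \frac{2 U}{24 + U}\right) = -8 + \left(2 U^{2} + \frac{2 U}{24 + U}\right) = -8 + 2 U^{2} + \frac{2 U}{24 + U}$)
$\left(547 + Z{\left(\left(-1\right) \left(-6\right) \right)}\right) + A{\left(-52 \right)} = \left(547 - -6\right) + \frac{2 \left(-96 + \left(-52\right)^{3} - -156 + 24 \left(-52\right)^{2}\right)}{24 - 52} = \left(547 + 6\right) + \frac{2 \left(-96 - 140608 + 156 + 24 \cdot 2704\right)}{-28} = 553 + 2 \left(- \frac{1}{28}\right) \left(-96 - 140608 + 156 + 64896\right) = 553 + 2 \left(- \frac{1}{28}\right) \left(-75652\right) = 553 + \frac{37826}{7} = \frac{41697}{7}$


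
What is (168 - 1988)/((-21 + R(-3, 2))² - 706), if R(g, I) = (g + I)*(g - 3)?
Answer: 140/37 ≈ 3.7838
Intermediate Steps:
R(g, I) = (-3 + g)*(I + g) (R(g, I) = (I + g)*(-3 + g) = (-3 + g)*(I + g))
(168 - 1988)/((-21 + R(-3, 2))² - 706) = (168 - 1988)/((-21 + ((-3)² - 3*2 - 3*(-3) + 2*(-3)))² - 706) = -1820/((-21 + (9 - 6 + 9 - 6))² - 706) = -1820/((-21 + 6)² - 706) = -1820/((-15)² - 706) = -1820/(225 - 706) = -1820/(-481) = -1820*(-1/481) = 140/37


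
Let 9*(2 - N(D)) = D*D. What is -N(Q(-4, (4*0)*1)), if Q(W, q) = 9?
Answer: 7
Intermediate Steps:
N(D) = 2 - D**2/9 (N(D) = 2 - D*D/9 = 2 - D**2/9)
-N(Q(-4, (4*0)*1)) = -(2 - 1/9*9**2) = -(2 - 1/9*81) = -(2 - 9) = -1*(-7) = 7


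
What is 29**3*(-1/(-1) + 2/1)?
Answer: 73167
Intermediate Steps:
29**3*(-1/(-1) + 2/1) = 24389*(-1*(-1) + 2*1) = 24389*(1 + 2) = 24389*3 = 73167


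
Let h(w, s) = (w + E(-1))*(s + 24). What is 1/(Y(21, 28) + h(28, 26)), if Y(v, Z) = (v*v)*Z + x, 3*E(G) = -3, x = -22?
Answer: 1/13676 ≈ 7.3121e-5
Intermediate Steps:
E(G) = -1 (E(G) = (⅓)*(-3) = -1)
h(w, s) = (-1 + w)*(24 + s) (h(w, s) = (w - 1)*(s + 24) = (-1 + w)*(24 + s))
Y(v, Z) = -22 + Z*v² (Y(v, Z) = (v*v)*Z - 22 = v²*Z - 22 = Z*v² - 22 = -22 + Z*v²)
1/(Y(21, 28) + h(28, 26)) = 1/((-22 + 28*21²) + (-24 - 1*26 + 24*28 + 26*28)) = 1/((-22 + 28*441) + (-24 - 26 + 672 + 728)) = 1/((-22 + 12348) + 1350) = 1/(12326 + 1350) = 1/13676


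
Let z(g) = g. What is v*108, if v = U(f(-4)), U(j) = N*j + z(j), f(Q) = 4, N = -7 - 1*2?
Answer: -3456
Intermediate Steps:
N = -9 (N = -7 - 2 = -9)
U(j) = -8*j (U(j) = -9*j + j = -8*j)
v = -32 (v = -8*4 = -32)
v*108 = -32*108 = -3456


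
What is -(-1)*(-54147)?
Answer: -54147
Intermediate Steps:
-(-1)*(-54147) = -1*54147 = -54147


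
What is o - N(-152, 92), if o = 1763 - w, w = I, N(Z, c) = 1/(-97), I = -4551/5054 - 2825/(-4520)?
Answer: 3457718785/1960952 ≈ 1763.3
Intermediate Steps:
I = -5569/20216 (I = -4551*1/5054 - 2825*(-1/4520) = -4551/5054 + 5/8 = -5569/20216 ≈ -0.27548)
N(Z, c) = -1/97
w = -5569/20216 ≈ -0.27548
o = 35646377/20216 (o = 1763 - 1*(-5569/20216) = 1763 + 5569/20216 = 35646377/20216 ≈ 1763.3)
o - N(-152, 92) = 35646377/20216 - 1*(-1/97) = 35646377/20216 + 1/97 = 3457718785/1960952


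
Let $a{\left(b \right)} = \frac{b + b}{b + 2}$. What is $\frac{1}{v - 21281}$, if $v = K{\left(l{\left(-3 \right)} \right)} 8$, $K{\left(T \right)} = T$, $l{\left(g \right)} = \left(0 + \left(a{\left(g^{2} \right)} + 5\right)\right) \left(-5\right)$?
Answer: $- \frac{11}{237011} \approx -4.6411 \cdot 10^{-5}$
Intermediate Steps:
$a{\left(b \right)} = \frac{2 b}{2 + b}$
$l{\left(g \right)} = -25 - \frac{10 g^{2}}{2 + g^{2}}$ ($l{\left(g \right)} = \left(0 + \left(\frac{2 g^{2}}{2 + g^{2}} + 5\right)\right) \left(-5\right) = \left(0 + \left(5 + \frac{2 g^{2}}{2 + g^{2}}\right)\right) \left(-5\right) = \left(5 + \frac{2 g^{2}}{2 + g^{2}}\right) \left(-5\right) = -25 - \frac{10 g^{2}}{2 + g^{2}}$)
$v = - \frac{2920}{11}$ ($v = \frac{5 \left(-10 - 7 \left(-3\right)^{2}\right)}{2 + \left(-3\right)^{2}} \cdot 8 = \frac{5 \left(-10 - 63\right)}{2 + 9} \cdot 8 = \frac{5 \left(-10 - 63\right)}{11} \cdot 8 = 5 \cdot \frac{1}{11} \left(-73\right) 8 = \left(- \frac{365}{11}\right) 8 = - \frac{2920}{11} \approx -265.45$)
$\frac{1}{v - 21281} = \frac{1}{- \frac{2920}{11} - 21281} = \frac{1}{- \frac{237011}{11}} = - \frac{11}{237011}$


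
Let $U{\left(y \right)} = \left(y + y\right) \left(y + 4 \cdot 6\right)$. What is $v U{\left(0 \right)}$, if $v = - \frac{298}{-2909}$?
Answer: $0$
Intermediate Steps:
$v = \frac{298}{2909}$ ($v = \left(-298\right) \left(- \frac{1}{2909}\right) = \frac{298}{2909} \approx 0.10244$)
$U{\left(y \right)} = 2 y \left(24 + y\right)$ ($U{\left(y \right)} = 2 y \left(y + 24\right) = 2 y \left(24 + y\right)$)
$v U{\left(0 \right)} = \frac{298 \cdot 2 \cdot 0 \left(24 + 0\right)}{2909} = \frac{298 \cdot 2 \cdot 0 \cdot 24}{2909} = \frac{298}{2909} \cdot 0 = 0$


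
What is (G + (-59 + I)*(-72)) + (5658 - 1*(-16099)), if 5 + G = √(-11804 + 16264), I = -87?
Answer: 32264 + 2*√1115 ≈ 32331.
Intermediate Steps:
G = -5 + 2*√1115 (G = -5 + √(-11804 + 16264) = -5 + √4460 = -5 + 2*√1115 ≈ 61.783)
(G + (-59 + I)*(-72)) + (5658 - 1*(-16099)) = ((-5 + 2*√1115) + (-59 - 87)*(-72)) + (5658 - 1*(-16099)) = ((-5 + 2*√1115) - 146*(-72)) + (5658 + 16099) = ((-5 + 2*√1115) + 10512) + 21757 = (10507 + 2*√1115) + 21757 = 32264 + 2*√1115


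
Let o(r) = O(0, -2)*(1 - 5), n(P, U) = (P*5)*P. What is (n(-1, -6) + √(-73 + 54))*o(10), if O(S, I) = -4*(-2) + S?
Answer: -160 - 32*I*√19 ≈ -160.0 - 139.48*I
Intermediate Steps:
O(S, I) = 8 + S
n(P, U) = 5*P² (n(P, U) = (5*P)*P = 5*P²)
o(r) = -32 (o(r) = (8 + 0)*(1 - 5) = 8*(-4) = -32)
(n(-1, -6) + √(-73 + 54))*o(10) = (5*(-1)² + √(-73 + 54))*(-32) = (5*1 + √(-19))*(-32) = (5 + I*√19)*(-32) = -160 - 32*I*√19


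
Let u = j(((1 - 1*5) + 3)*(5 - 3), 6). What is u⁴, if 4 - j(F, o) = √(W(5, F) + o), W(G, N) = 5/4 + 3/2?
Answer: (8 - √35)⁴/16 ≈ 1.1787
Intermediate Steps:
W(G, N) = 11/4 (W(G, N) = 5*(¼) + 3*(½) = 5/4 + 3/2 = 11/4)
j(F, o) = 4 - √(11/4 + o)
u = 4 - √35/2 (u = 4 - √(11 + 4*6)/2 = 4 - √(11 + 24)/2 = 4 - √35/2 ≈ 1.0420)
u⁴ = (4 - √35/2)⁴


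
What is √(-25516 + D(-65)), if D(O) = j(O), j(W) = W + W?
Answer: I*√25646 ≈ 160.14*I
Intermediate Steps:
j(W) = 2*W
D(O) = 2*O
√(-25516 + D(-65)) = √(-25516 + 2*(-65)) = √(-25516 - 130) = √(-25646) = I*√25646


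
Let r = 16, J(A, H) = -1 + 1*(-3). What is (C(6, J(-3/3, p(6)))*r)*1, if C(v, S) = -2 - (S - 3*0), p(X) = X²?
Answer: 32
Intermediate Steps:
J(A, H) = -4 (J(A, H) = -1 - 3 = -4)
C(v, S) = -2 - S (C(v, S) = -2 - (S + 0) = -2 - S)
(C(6, J(-3/3, p(6)))*r)*1 = ((-2 - 1*(-4))*16)*1 = ((-2 + 4)*16)*1 = (2*16)*1 = 32*1 = 32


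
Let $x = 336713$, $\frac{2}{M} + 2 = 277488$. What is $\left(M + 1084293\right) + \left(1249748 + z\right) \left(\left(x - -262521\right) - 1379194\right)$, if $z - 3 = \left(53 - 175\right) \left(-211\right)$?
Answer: $- \frac{138026036666144340}{138743} \approx -9.9483 \cdot 10^{11}$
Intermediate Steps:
$z = 25745$ ($z = 3 + \left(53 - 175\right) \left(-211\right) = 3 - -25742 = 3 + 25742 = 25745$)
$M = \frac{1}{138743}$ ($M = \frac{2}{-2 + 277488} = \frac{2}{277486} = 2 \cdot \frac{1}{277486} = \frac{1}{138743} \approx 7.2076 \cdot 10^{-6}$)
$\left(M + 1084293\right) + \left(1249748 + z\right) \left(\left(x - -262521\right) - 1379194\right) = \left(\frac{1}{138743} + 1084293\right) + \left(1249748 + 25745\right) \left(\left(336713 - -262521\right) - 1379194\right) = \frac{150438063700}{138743} + 1275493 \left(\left(336713 + 262521\right) - 1379194\right) = \frac{150438063700}{138743} + 1275493 \left(599234 - 1379194\right) = \frac{150438063700}{138743} + 1275493 \left(-779960\right) = \frac{150438063700}{138743} - 994833520280 = - \frac{138026036666144340}{138743}$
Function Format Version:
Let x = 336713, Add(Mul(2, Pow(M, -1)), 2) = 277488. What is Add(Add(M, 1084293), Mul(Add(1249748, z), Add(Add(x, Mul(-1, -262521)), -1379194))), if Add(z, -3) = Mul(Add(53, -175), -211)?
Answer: Rational(-138026036666144340, 138743) ≈ -9.9483e+11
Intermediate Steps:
z = 25745 (z = Add(3, Mul(Add(53, -175), -211)) = Add(3, Mul(-122, -211)) = Add(3, 25742) = 25745)
M = Rational(1, 138743) (M = Mul(2, Pow(Add(-2, 277488), -1)) = Mul(2, Pow(277486, -1)) = Mul(2, Rational(1, 277486)) = Rational(1, 138743) ≈ 7.2076e-6)
Add(Add(M, 1084293), Mul(Add(1249748, z), Add(Add(x, Mul(-1, -262521)), -1379194))) = Add(Add(Rational(1, 138743), 1084293), Mul(Add(1249748, 25745), Add(Add(336713, Mul(-1, -262521)), -1379194))) = Add(Rational(150438063700, 138743), Mul(1275493, Add(Add(336713, 262521), -1379194))) = Add(Rational(150438063700, 138743), Mul(1275493, Add(599234, -1379194))) = Add(Rational(150438063700, 138743), Mul(1275493, -779960)) = Add(Rational(150438063700, 138743), -994833520280) = Rational(-138026036666144340, 138743)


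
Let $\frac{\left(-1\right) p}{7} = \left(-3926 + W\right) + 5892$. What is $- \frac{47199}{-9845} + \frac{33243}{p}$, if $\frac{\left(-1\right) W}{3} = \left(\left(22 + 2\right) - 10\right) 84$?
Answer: $\frac{10952613}{1397990} \approx 7.8345$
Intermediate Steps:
$W = -3528$ ($W = - 3 \left(\left(22 + 2\right) - 10\right) 84 = - 3 \left(24 - 10\right) 84 = - 3 \cdot 14 \cdot 84 = \left(-3\right) 1176 = -3528$)
$p = 10934$ ($p = - 7 \left(\left(-3926 - 3528\right) + 5892\right) = - 7 \left(-7454 + 5892\right) = \left(-7\right) \left(-1562\right) = 10934$)
$- \frac{47199}{-9845} + \frac{33243}{p} = - \frac{47199}{-9845} + \frac{33243}{10934} = \left(-47199\right) \left(- \frac{1}{9845}\right) + 33243 \cdot \frac{1}{10934} = \frac{47199}{9845} + \frac{4749}{1562} = \frac{10952613}{1397990}$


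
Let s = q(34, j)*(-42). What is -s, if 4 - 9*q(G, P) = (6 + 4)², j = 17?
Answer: -448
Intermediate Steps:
q(G, P) = -32/3 (q(G, P) = 4/9 - (6 + 4)²/9 = 4/9 - ⅑*10² = 4/9 - ⅑*100 = 4/9 - 100/9 = -32/3)
s = 448 (s = -32/3*(-42) = 448)
-s = -1*448 = -448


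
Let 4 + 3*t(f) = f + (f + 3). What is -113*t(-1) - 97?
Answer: 16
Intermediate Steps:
t(f) = -⅓ + 2*f/3 (t(f) = -4/3 + (f + (f + 3))/3 = -4/3 + (f + (3 + f))/3 = -4/3 + (3 + 2*f)/3 = -4/3 + (1 + 2*f/3) = -⅓ + 2*f/3)
-113*t(-1) - 97 = -113*(-⅓ + (⅔)*(-1)) - 97 = -113*(-⅓ - ⅔) - 97 = -113*(-1) - 97 = 113 - 97 = 16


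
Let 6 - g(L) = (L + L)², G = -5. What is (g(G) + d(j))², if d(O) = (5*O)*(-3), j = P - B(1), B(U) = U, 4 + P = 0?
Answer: 361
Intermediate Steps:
P = -4 (P = -4 + 0 = -4)
j = -5 (j = -4 - 1*1 = -4 - 1 = -5)
g(L) = 6 - 4*L² (g(L) = 6 - (L + L)² = 6 - (2*L)² = 6 - 4*L²)
d(O) = -15*O
(g(G) + d(j))² = ((6 - 4*(-5)²) - 15*(-5))² = ((6 - 4*25) + 75)² = ((6 - 100) + 75)² = (-94 + 75)² = (-19)² = 361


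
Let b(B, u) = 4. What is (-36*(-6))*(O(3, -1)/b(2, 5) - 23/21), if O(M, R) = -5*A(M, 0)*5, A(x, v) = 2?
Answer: -20556/7 ≈ -2936.6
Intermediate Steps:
O(M, R) = -50 (O(M, R) = -5*2*5 = -10*5 = -50)
(-36*(-6))*(O(3, -1)/b(2, 5) - 23/21) = (-36*(-6))*(-50/4 - 23/21) = 216*(-50*¼ - 23*1/21) = 216*(-25/2 - 23/21) = 216*(-571/42) = -20556/7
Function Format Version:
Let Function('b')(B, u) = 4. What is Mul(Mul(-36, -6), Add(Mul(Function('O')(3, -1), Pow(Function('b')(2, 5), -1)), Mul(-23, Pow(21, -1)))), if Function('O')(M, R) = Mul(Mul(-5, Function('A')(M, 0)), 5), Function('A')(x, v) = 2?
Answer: Rational(-20556, 7) ≈ -2936.6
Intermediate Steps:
Function('O')(M, R) = -50 (Function('O')(M, R) = Mul(Mul(-5, 2), 5) = Mul(-10, 5) = -50)
Mul(Mul(-36, -6), Add(Mul(Function('O')(3, -1), Pow(Function('b')(2, 5), -1)), Mul(-23, Pow(21, -1)))) = Mul(Mul(-36, -6), Add(Mul(-50, Pow(4, -1)), Mul(-23, Pow(21, -1)))) = Mul(216, Add(Mul(-50, Rational(1, 4)), Mul(-23, Rational(1, 21)))) = Mul(216, Add(Rational(-25, 2), Rational(-23, 21))) = Mul(216, Rational(-571, 42)) = Rational(-20556, 7)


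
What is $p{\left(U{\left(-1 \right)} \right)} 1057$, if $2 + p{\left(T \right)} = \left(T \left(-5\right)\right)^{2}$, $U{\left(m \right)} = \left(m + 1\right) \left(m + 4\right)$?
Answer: $-2114$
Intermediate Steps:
$U{\left(m \right)} = \left(1 + m\right) \left(4 + m\right)$
$p{\left(T \right)} = -2 + 25 T^{2}$ ($p{\left(T \right)} = -2 + \left(T \left(-5\right)\right)^{2} = -2 + \left(- 5 T\right)^{2} = -2 + 25 T^{2}$)
$p{\left(U{\left(-1 \right)} \right)} 1057 = \left(-2 + 25 \left(4 + \left(-1\right)^{2} + 5 \left(-1\right)\right)^{2}\right) 1057 = \left(-2 + 25 \left(4 + 1 - 5\right)^{2}\right) 1057 = \left(-2 + 25 \cdot 0^{2}\right) 1057 = \left(-2 + 25 \cdot 0\right) 1057 = \left(-2 + 0\right) 1057 = \left(-2\right) 1057 = -2114$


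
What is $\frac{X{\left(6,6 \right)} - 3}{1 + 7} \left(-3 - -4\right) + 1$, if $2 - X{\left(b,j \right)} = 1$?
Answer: $\frac{3}{4} \approx 0.75$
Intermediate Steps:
$X{\left(b,j \right)} = 1$ ($X{\left(b,j \right)} = 2 - 1 = 1$)
$\frac{X{\left(6,6 \right)} - 3}{1 + 7} \left(-3 - -4\right) + 1 = \frac{1 - 3}{1 + 7} \left(-3 - -4\right) + 1 = - \frac{2}{8} \left(-3 + 4\right) + 1 = \left(-2\right) \frac{1}{8} \cdot 1 + 1 = \left(- \frac{1}{4}\right) 1 + 1 = - \frac{1}{4} + 1 = \frac{3}{4}$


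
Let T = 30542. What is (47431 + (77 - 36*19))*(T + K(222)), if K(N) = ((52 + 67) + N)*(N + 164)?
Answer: 7593354432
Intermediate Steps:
K(N) = (119 + N)*(164 + N)
(47431 + (77 - 36*19))*(T + K(222)) = (47431 + (77 - 36*19))*(30542 + (19516 + 222² + 283*222)) = (47431 + (77 - 684))*(30542 + (19516 + 49284 + 62826)) = (47431 - 607)*(30542 + 131626) = 46824*162168 = 7593354432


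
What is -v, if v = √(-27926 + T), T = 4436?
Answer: -9*I*√290 ≈ -153.26*I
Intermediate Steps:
v = 9*I*√290 (v = √(-27926 + 4436) = √(-23490) = 9*I*√290 ≈ 153.26*I)
-v = -9*I*√290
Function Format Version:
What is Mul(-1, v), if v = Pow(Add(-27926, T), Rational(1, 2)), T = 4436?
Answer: Mul(-9, I, Pow(290, Rational(1, 2))) ≈ Mul(-153.26, I)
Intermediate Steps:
v = Mul(9, I, Pow(290, Rational(1, 2))) (v = Pow(Add(-27926, 4436), Rational(1, 2)) = Pow(-23490, Rational(1, 2)) = Mul(9, I, Pow(290, Rational(1, 2))) ≈ Mul(153.26, I))
Mul(-1, v) = Mul(-1, Mul(9, I, Pow(290, Rational(1, 2)))) = Mul(-9, I, Pow(290, Rational(1, 2)))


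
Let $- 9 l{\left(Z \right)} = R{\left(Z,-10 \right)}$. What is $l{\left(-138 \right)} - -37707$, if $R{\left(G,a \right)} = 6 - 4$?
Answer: $\frac{339361}{9} \approx 37707.0$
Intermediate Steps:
$R{\left(G,a \right)} = 2$
$l{\left(Z \right)} = - \frac{2}{9}$ ($l{\left(Z \right)} = \left(- \frac{1}{9}\right) 2 = - \frac{2}{9}$)
$l{\left(-138 \right)} - -37707 = - \frac{2}{9} - -37707 = - \frac{2}{9} + 37707 = \frac{339361}{9}$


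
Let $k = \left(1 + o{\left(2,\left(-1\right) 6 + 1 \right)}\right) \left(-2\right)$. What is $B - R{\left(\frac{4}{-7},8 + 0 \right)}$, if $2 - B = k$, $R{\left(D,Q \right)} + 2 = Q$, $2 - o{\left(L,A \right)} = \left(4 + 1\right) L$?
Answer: $-18$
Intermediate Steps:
$o{\left(L,A \right)} = 2 - 5 L$ ($o{\left(L,A \right)} = 2 - \left(4 + 1\right) L = 2 - 5 L$)
$R{\left(D,Q \right)} = -2 + Q$
$k = 14$ ($k = \left(1 + \left(2 - 10\right)\right) \left(-2\right) = \left(1 - 8\right) \left(-2\right) = \left(-7\right) \left(-2\right) = 14$)
$B = -12$ ($B = 2 - 14 = -12$)
$B - R{\left(\frac{4}{-7},8 + 0 \right)} = -12 - \left(-2 + \left(8 + 0\right)\right) = -12 - \left(-2 + 8\right) = -12 - 6 = -18$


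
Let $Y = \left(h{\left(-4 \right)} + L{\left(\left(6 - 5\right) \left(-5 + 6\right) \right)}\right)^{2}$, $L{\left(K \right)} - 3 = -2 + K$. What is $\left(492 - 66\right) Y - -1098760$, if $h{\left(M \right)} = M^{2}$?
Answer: $1236784$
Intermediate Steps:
$L{\left(K \right)} = 1 + K$ ($L{\left(K \right)} = 3 + \left(-2 + K\right) = 1 + K$)
$Y = 324$ ($Y = \left(\left(-4\right)^{2} + \left(1 + \left(6 - 5\right) \left(-5 + 6\right)\right)\right)^{2} = \left(16 + \left(1 + 1 \cdot 1\right)\right)^{2} = \left(16 + \left(1 + 1\right)\right)^{2} = \left(16 + 2\right)^{2} = 18^{2} = 324$)
$\left(492 - 66\right) Y - -1098760 = \left(492 - 66\right) 324 - -1098760 = 426 \cdot 324 + 1098760 = 138024 + 1098760 = 1236784$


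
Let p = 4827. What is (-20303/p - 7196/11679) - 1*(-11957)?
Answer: 74866493028/6263837 ≈ 11952.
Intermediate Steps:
(-20303/p - 7196/11679) - 1*(-11957) = (-20303/4827 - 7196/11679) - 1*(-11957) = (-20303*1/4827 - 7196*1/11679) + 11957 = (-20303/4827 - 7196/11679) + 11957 = -30205981/6263837 + 11957 = 74866493028/6263837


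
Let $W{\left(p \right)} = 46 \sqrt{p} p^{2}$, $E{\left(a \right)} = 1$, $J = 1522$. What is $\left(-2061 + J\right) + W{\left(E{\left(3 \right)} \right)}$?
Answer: $-493$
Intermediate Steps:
$W{\left(p \right)} = 46 p^{\frac{5}{2}}$
$\left(-2061 + J\right) + W{\left(E{\left(3 \right)} \right)} = \left(-2061 + 1522\right) + 46 \cdot 1^{\frac{5}{2}} = -539 + 46 \cdot 1 = -539 + 46 = -493$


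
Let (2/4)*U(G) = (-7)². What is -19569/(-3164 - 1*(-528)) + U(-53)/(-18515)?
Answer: 51723101/6972220 ≈ 7.4185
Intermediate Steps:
U(G) = 98 (U(G) = 2*(-7)² = 2*49 = 98)
-19569/(-3164 - 1*(-528)) + U(-53)/(-18515) = -19569/(-3164 - 1*(-528)) + 98/(-18515) = -19569/(-3164 + 528) + 98*(-1/18515) = -19569/(-2636) - 14/2645 = -19569*(-1/2636) - 14/2645 = 19569/2636 - 14/2645 = 51723101/6972220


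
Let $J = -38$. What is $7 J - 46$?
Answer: $-312$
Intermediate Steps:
$7 J - 46 = 7 \left(-38\right) - 46 = -266 - 46 = -312$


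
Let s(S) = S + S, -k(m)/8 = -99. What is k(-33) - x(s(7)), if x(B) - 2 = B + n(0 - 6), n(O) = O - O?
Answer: 776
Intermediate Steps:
k(m) = 792 (k(m) = -8*(-99) = 792)
n(O) = 0
s(S) = 2*S
x(B) = 2 + B (x(B) = 2 + (B + 0) = 2 + B)
k(-33) - x(s(7)) = 792 - (2 + 2*7) = 792 - (2 + 14) = 792 - 1*16 = 792 - 16 = 776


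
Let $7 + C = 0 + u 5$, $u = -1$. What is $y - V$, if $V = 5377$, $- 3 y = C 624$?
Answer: $-2881$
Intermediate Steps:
$C = -12$ ($C = -7 + \left(0 - 5\right) = -7 - 5 = -12$)
$y = 2496$ ($y = - \frac{\left(-12\right) 624}{3} = \left(- \frac{1}{3}\right) \left(-7488\right) = 2496$)
$y - V = 2496 - 5377 = -2881$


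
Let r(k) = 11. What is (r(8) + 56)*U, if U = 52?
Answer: 3484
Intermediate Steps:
(r(8) + 56)*U = (11 + 56)*52 = 67*52 = 3484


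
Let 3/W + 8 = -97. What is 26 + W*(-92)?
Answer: 1002/35 ≈ 28.629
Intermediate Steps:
W = -1/35 (W = 3/(-8 - 97) = 3/(-105) = 3*(-1/105) = -1/35 ≈ -0.028571)
26 + W*(-92) = 26 - 1/35*(-92) = 26 + 92/35 = 1002/35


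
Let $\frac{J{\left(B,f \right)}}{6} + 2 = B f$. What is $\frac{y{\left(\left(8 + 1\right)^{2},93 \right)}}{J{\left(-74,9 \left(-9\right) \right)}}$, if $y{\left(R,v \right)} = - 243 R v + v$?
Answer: $- \frac{305071}{5992} \approx -50.913$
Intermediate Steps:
$y{\left(R,v \right)} = v - 243 R v$ ($y{\left(R,v \right)} = - 243 R v + v = v - 243 R v$)
$J{\left(B,f \right)} = -12 + 6 B f$
$\frac{y{\left(\left(8 + 1\right)^{2},93 \right)}}{J{\left(-74,9 \left(-9\right) \right)}} = \frac{93 \left(1 - 243 \left(8 + 1\right)^{2}\right)}{-12 + 6 \left(-74\right) 9 \left(-9\right)} = \frac{93 \left(1 - 243 \cdot 9^{2}\right)}{-12 + 6 \left(-74\right) \left(-81\right)} = \frac{93 \left(1 - 19683\right)}{-12 + 35964} = \frac{93 \left(1 - 19683\right)}{35952} = 93 \left(-19682\right) \frac{1}{35952} = \left(-1830426\right) \frac{1}{35952} = - \frac{305071}{5992}$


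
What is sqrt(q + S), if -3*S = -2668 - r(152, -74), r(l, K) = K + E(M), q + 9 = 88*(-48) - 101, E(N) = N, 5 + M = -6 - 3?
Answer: 3*I*sqrt(386) ≈ 58.941*I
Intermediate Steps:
M = -14 (M = -5 + (-6 - 3) = -5 - 9 = -14)
q = -4334 (q = -9 + (88*(-48) - 101) = -9 + (-4224 - 101) = -9 - 4325 = -4334)
r(l, K) = -14 + K (r(l, K) = K - 14 = -14 + K)
S = 860 (S = -(-2668 - (-14 - 74))/3 = -(-2668 - 1*(-88))/3 = -(-2668 + 88)/3 = -1/3*(-2580) = 860)
sqrt(q + S) = sqrt(-4334 + 860) = sqrt(-3474) = 3*I*sqrt(386)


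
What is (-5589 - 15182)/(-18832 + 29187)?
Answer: -20771/10355 ≈ -2.0059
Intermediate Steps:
(-5589 - 15182)/(-18832 + 29187) = -20771/10355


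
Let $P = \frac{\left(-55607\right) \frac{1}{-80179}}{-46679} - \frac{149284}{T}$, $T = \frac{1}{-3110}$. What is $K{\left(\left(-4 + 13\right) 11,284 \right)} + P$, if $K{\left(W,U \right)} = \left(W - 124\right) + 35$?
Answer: $\frac{1737624137115522643}{3742675541} \approx 4.6427 \cdot 10^{8}$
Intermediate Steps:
$T = - \frac{1}{3110} \approx -0.00032154$
$K{\left(W,U \right)} = -89 + W$ ($K{\left(W,U \right)} = \left(-124 + W\right) + 35 = -89 + W$)
$P = \frac{1737624099688767233}{3742675541}$ ($P = \frac{\left(-55607\right) \frac{1}{-80179}}{-46679} - \frac{149284}{- \frac{1}{3110}} = \left(-55607\right) \left(- \frac{1}{80179}\right) \left(- \frac{1}{46679}\right) - -464273240 = \frac{55607}{80179} \left(- \frac{1}{46679}\right) + 464273240 = - \frac{55607}{3742675541} + 464273240 = \frac{1737624099688767233}{3742675541} \approx 4.6427 \cdot 10^{8}$)
$K{\left(\left(-4 + 13\right) 11,284 \right)} + P = \left(-89 + \left(-4 + 13\right) 11\right) + \frac{1737624099688767233}{3742675541} = \left(-89 + 9 \cdot 11\right) + \frac{1737624099688767233}{3742675541} = \left(-89 + 99\right) + \frac{1737624099688767233}{3742675541} = 10 + \frac{1737624099688767233}{3742675541} = \frac{1737624137115522643}{3742675541}$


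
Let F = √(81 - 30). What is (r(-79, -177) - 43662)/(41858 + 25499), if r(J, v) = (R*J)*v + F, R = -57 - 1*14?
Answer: -1036455/67357 + √51/67357 ≈ -15.387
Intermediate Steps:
R = -71 (R = -57 - 14 = -71)
F = √51 ≈ 7.1414
r(J, v) = √51 - 71*J*v (r(J, v) = (-71*J)*v + √51 = -71*J*v + √51 = √51 - 71*J*v)
(r(-79, -177) - 43662)/(41858 + 25499) = ((√51 - 71*(-79)*(-177)) - 43662)/(41858 + 25499) = ((√51 - 992793) - 43662)/67357 = ((-992793 + √51) - 43662)*(1/67357) = (-1036455 + √51)*(1/67357) = -1036455/67357 + √51/67357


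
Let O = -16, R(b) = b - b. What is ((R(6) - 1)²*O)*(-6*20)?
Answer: 1920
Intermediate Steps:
R(b) = 0
((R(6) - 1)²*O)*(-6*20) = ((0 - 1)²*(-16))*(-6*20) = ((-1)²*(-16))*(-120) = (1*(-16))*(-120) = -16*(-120) = 1920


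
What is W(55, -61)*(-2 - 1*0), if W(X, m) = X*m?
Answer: 6710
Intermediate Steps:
W(55, -61)*(-2 - 1*0) = (55*(-61))*(-2 - 1*0) = -3355*(-2 + 0) = -3355*(-2) = 6710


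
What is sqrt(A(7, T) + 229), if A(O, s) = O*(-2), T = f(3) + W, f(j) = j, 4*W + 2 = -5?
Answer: sqrt(215) ≈ 14.663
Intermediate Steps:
W = -7/4 (W = -1/2 + (1/4)*(-5) = -1/2 - 5/4 = -7/4 ≈ -1.7500)
T = 5/4 (T = 3 - 7/4 = 5/4 ≈ 1.2500)
A(O, s) = -2*O
sqrt(A(7, T) + 229) = sqrt(-2*7 + 229) = sqrt(-14 + 229) = sqrt(215)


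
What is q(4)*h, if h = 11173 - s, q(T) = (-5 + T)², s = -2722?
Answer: 13895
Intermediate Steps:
h = 13895 (h = 11173 - 1*(-2722) = 11173 + 2722 = 13895)
q(4)*h = (-5 + 4)²*13895 = (-1)²*13895 = 1*13895 = 13895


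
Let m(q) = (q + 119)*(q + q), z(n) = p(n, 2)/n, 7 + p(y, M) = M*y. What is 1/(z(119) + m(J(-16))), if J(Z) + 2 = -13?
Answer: -17/53007 ≈ -0.00032071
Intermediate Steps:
p(y, M) = -7 + M*y
J(Z) = -15 (J(Z) = -2 - 13 = -15)
z(n) = (-7 + 2*n)/n
m(q) = 2*q*(119 + q) (m(q) = (119 + q)*(2*q) = 2*q*(119 + q))
1/(z(119) + m(J(-16))) = 1/((2 - 7/119) + 2*(-15)*(119 - 15)) = 1/((2 - 7*1/119) + 2*(-15)*104) = 1/((2 - 1/17) - 3120) = 1/(33/17 - 3120) = 1/(-53007/17) = -17/53007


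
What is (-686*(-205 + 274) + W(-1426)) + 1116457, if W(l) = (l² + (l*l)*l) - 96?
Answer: -2896634273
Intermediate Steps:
W(l) = -96 + l² + l³ (W(l) = (l² + l²*l) - 96 = (l² + l³) - 96 = -96 + l² + l³)
(-686*(-205 + 274) + W(-1426)) + 1116457 = (-686*(-205 + 274) + (-96 + (-1426)² + (-1426)³)) + 1116457 = (-686*69 + (-96 + 2033476 - 2899736776)) + 1116457 = (-47334 - 2897703396) + 1116457 = -2897750730 + 1116457 = -2896634273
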